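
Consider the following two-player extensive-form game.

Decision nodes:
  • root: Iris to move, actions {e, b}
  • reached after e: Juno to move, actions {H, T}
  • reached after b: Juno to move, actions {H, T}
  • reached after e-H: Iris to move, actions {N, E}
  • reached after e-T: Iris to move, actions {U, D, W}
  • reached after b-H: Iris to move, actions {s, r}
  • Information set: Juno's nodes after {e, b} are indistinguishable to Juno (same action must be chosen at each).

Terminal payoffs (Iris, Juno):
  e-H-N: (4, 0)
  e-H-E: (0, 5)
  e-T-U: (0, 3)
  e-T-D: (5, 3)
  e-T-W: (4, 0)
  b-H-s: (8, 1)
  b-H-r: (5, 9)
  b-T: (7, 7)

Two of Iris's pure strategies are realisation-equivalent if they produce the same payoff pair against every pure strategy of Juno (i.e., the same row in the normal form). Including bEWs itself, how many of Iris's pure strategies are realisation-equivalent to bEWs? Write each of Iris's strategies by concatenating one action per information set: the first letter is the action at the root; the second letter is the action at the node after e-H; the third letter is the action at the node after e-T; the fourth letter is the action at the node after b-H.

Row for bEWs (columns H, T): (8,1) (7,7).
Under bEWs, Iris's choice at the node after e-H and at the node after e-T can never be reached regardless of what Juno does, so varying those choices leaves every outcome unchanged.
Holding the reachable choices fixed and varying the unreachable ones freely already gives 2 × 3 = 6 equivalent strategies.
No other strategy reproduces this row, so those 6 are the full class: bNUs, bNDs, bNWs, bEUs, bEDs, bEWs.

6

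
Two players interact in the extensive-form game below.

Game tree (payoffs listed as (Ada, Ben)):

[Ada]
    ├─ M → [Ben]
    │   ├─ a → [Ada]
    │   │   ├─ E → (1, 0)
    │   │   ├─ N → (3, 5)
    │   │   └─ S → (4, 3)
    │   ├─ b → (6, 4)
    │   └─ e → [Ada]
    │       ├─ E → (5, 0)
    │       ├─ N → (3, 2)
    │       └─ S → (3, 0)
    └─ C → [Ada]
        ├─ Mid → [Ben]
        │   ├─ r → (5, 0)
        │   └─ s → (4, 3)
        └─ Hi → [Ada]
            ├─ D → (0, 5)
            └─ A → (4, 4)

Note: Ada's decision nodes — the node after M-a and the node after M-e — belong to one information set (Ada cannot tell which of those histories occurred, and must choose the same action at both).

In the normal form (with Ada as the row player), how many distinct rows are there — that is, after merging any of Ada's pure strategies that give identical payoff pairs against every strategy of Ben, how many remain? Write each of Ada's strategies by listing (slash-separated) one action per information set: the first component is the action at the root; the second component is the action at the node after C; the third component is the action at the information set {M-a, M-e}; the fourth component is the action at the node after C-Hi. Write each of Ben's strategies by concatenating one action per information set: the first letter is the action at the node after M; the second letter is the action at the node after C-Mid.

6

Ada has 24 pure strategies: M/Mid/E/D, M/Mid/E/A, M/Mid/N/D, M/Mid/N/A, M/Mid/S/D, M/Mid/S/A, M/Hi/E/D, M/Hi/E/A, M/Hi/N/D, M/Hi/N/A, M/Hi/S/D, M/Hi/S/A, C/Mid/E/D, C/Mid/E/A, C/Mid/N/D, C/Mid/N/A, C/Mid/S/D, C/Mid/S/A, C/Hi/E/D, C/Hi/E/A, C/Hi/N/D, C/Hi/N/A, C/Hi/S/D, C/Hi/S/A. Columns: ar, as, br, bs, er, es.
{M/Mid/E/D, M/Mid/E/A, M/Hi/E/D, M/Hi/E/A} → row (1,0) (1,0) (6,4) (6,4) (5,0) (5,0)
{M/Mid/N/D, M/Mid/N/A, M/Hi/N/D, M/Hi/N/A} → row (3,5) (3,5) (6,4) (6,4) (3,2) (3,2)
{M/Mid/S/D, M/Mid/S/A, M/Hi/S/D, M/Hi/S/A} → row (4,3) (4,3) (6,4) (6,4) (3,0) (3,0)
{C/Mid/E/D, C/Mid/E/A, C/Mid/N/D, C/Mid/N/A, C/Mid/S/D, C/Mid/S/A} → row (5,0) (4,3) (5,0) (4,3) (5,0) (4,3)
{C/Hi/E/D, C/Hi/N/D, C/Hi/S/D} → row (0,5) (0,5) (0,5) (0,5) (0,5) (0,5)
{C/Hi/E/A, C/Hi/N/A, C/Hi/S/A} → row (4,4) (4,4) (4,4) (4,4) (4,4) (4,4)
That's 6 distinct rows out of 24 strategies.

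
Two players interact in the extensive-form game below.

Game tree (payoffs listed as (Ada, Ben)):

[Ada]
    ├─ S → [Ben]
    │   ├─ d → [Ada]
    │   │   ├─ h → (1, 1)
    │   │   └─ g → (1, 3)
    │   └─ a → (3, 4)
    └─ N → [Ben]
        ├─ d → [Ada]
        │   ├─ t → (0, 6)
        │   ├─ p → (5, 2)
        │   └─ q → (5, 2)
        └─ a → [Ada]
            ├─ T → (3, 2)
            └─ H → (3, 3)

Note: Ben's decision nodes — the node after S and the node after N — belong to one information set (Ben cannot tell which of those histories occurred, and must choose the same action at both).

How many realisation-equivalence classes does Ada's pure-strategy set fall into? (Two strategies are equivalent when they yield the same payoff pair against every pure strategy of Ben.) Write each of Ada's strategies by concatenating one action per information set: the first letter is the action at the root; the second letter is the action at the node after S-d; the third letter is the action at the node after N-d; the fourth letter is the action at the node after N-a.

6

Ada has 24 pure strategies: ShtT, ShtH, ShpT, ShpH, ShqT, ShqH, SgtT, SgtH, SgpT, SgpH, SgqT, SgqH, NhtT, NhtH, NhpT, NhpH, NhqT, NhqH, NgtT, NgtH, NgpT, NgpH, NgqT, NgqH. Columns: d, a.
{ShtT, ShtH, ShpT, ShpH, ShqT, ShqH} → row (1,1) (3,4)
{SgtT, SgtH, SgpT, SgpH, SgqT, SgqH} → row (1,3) (3,4)
{NhtT, NgtT} → row (0,6) (3,2)
{NhtH, NgtH} → row (0,6) (3,3)
{NhpT, NhqT, NgpT, NgqT} → row (5,2) (3,2)
{NhpH, NhqH, NgpH, NgqH} → row (5,2) (3,3)
That's 6 distinct rows out of 24 strategies.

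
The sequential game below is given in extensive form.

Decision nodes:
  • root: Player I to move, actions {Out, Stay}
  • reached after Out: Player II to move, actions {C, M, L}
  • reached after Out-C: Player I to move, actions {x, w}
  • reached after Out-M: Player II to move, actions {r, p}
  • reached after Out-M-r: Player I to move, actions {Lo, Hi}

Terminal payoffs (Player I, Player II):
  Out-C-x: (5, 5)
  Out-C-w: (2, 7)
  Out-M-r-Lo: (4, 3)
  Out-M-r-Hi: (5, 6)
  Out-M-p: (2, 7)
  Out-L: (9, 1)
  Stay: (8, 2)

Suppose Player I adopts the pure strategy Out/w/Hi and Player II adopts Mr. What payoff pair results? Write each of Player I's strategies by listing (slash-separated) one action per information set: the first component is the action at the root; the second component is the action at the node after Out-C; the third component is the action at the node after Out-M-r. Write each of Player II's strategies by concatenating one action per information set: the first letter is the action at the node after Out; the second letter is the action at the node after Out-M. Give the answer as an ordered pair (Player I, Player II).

Trace the play path from the root:
  Player I plays Out
  Player II plays M at [Out]
  Player II plays r at [Out-M]
  Player I plays Hi at [Out-M-r]
→ terminal payoff (5, 6).
(Player I's choice at the node after Out-C is never reached on this path, so it doesn't affect the outcome.)

(5, 6)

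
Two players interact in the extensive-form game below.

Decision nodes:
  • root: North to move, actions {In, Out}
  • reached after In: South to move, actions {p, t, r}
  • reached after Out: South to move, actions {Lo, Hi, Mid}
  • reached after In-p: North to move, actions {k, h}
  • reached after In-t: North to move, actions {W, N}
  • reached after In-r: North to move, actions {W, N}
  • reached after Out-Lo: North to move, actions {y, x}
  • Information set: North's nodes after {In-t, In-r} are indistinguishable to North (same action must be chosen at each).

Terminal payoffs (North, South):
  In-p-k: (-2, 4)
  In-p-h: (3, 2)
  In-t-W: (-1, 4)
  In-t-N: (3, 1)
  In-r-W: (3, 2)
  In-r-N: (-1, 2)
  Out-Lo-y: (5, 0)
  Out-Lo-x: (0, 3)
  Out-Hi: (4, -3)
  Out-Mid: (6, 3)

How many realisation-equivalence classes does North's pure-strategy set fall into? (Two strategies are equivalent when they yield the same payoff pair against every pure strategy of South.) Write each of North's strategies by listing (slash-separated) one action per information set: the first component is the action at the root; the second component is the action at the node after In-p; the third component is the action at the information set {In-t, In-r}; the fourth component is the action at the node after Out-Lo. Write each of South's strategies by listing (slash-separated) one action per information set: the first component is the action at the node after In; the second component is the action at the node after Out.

North has 16 pure strategies: In/k/W/y, In/k/W/x, In/k/N/y, In/k/N/x, In/h/W/y, In/h/W/x, In/h/N/y, In/h/N/x, Out/k/W/y, Out/k/W/x, Out/k/N/y, Out/k/N/x, Out/h/W/y, Out/h/W/x, Out/h/N/y, Out/h/N/x. Columns: p/Lo, p/Hi, p/Mid, t/Lo, t/Hi, t/Mid, r/Lo, r/Hi, r/Mid.
{In/k/W/y, In/k/W/x} → row (-2,4) (-2,4) (-2,4) (-1,4) (-1,4) (-1,4) (3,2) (3,2) (3,2)
{In/k/N/y, In/k/N/x} → row (-2,4) (-2,4) (-2,4) (3,1) (3,1) (3,1) (-1,2) (-1,2) (-1,2)
{In/h/W/y, In/h/W/x} → row (3,2) (3,2) (3,2) (-1,4) (-1,4) (-1,4) (3,2) (3,2) (3,2)
{In/h/N/y, In/h/N/x} → row (3,2) (3,2) (3,2) (3,1) (3,1) (3,1) (-1,2) (-1,2) (-1,2)
{Out/k/W/y, Out/k/N/y, Out/h/W/y, Out/h/N/y} → row (5,0) (4,-3) (6,3) (5,0) (4,-3) (6,3) (5,0) (4,-3) (6,3)
{Out/k/W/x, Out/k/N/x, Out/h/W/x, Out/h/N/x} → row (0,3) (4,-3) (6,3) (0,3) (4,-3) (6,3) (0,3) (4,-3) (6,3)
That's 6 distinct rows out of 16 strategies.

6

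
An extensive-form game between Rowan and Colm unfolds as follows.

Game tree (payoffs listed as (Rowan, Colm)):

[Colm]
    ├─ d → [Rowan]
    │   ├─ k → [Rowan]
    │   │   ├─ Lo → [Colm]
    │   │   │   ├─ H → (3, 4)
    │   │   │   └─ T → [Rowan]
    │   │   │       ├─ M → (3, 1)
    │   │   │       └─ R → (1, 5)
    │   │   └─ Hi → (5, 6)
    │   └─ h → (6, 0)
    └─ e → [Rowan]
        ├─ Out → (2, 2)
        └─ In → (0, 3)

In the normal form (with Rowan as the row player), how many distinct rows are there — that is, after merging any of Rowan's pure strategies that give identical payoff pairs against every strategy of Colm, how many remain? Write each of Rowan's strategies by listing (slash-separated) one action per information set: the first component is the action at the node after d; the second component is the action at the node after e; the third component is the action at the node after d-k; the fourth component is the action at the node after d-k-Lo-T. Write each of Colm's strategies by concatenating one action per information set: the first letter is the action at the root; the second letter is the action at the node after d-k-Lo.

8

Rowan has 16 pure strategies: k/Out/Lo/M, k/Out/Lo/R, k/Out/Hi/M, k/Out/Hi/R, k/In/Lo/M, k/In/Lo/R, k/In/Hi/M, k/In/Hi/R, h/Out/Lo/M, h/Out/Lo/R, h/Out/Hi/M, h/Out/Hi/R, h/In/Lo/M, h/In/Lo/R, h/In/Hi/M, h/In/Hi/R. Columns: dH, dT, eH, eT.
{k/Out/Lo/M} → row (3,4) (3,1) (2,2) (2,2)
{k/Out/Lo/R} → row (3,4) (1,5) (2,2) (2,2)
{k/Out/Hi/M, k/Out/Hi/R} → row (5,6) (5,6) (2,2) (2,2)
{k/In/Lo/M} → row (3,4) (3,1) (0,3) (0,3)
{k/In/Lo/R} → row (3,4) (1,5) (0,3) (0,3)
{k/In/Hi/M, k/In/Hi/R} → row (5,6) (5,6) (0,3) (0,3)
{h/Out/Lo/M, h/Out/Lo/R, h/Out/Hi/M, h/Out/Hi/R} → row (6,0) (6,0) (2,2) (2,2)
{h/In/Lo/M, h/In/Lo/R, h/In/Hi/M, h/In/Hi/R} → row (6,0) (6,0) (0,3) (0,3)
That's 8 distinct rows out of 16 strategies.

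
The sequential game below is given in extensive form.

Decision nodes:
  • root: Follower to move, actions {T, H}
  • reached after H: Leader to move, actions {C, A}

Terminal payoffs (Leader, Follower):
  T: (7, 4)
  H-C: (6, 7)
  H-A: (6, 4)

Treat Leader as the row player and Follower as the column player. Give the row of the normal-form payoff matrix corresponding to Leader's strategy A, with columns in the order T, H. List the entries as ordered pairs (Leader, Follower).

vs T: Follower plays T → (7, 4)
vs H: Follower plays H → Leader plays A at [H] → (6, 4)

(7,4) (6,4)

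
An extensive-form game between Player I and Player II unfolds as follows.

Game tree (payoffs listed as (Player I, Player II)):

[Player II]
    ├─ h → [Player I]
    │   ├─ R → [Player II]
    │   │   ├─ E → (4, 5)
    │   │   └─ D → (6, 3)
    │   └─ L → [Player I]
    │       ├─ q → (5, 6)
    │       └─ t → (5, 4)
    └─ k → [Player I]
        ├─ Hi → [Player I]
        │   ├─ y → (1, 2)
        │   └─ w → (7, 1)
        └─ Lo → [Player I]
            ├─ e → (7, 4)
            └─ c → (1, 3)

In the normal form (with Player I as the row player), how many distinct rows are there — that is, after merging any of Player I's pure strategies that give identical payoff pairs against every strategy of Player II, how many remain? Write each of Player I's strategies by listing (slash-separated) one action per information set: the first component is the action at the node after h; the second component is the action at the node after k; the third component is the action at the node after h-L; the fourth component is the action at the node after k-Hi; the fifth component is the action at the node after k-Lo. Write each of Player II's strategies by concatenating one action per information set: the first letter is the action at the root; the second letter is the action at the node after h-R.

Player I has 32 pure strategies: R/Hi/q/y/e, R/Hi/q/y/c, R/Hi/q/w/e, R/Hi/q/w/c, R/Hi/t/y/e, R/Hi/t/y/c, R/Hi/t/w/e, R/Hi/t/w/c, R/Lo/q/y/e, R/Lo/q/y/c, R/Lo/q/w/e, R/Lo/q/w/c, R/Lo/t/y/e, R/Lo/t/y/c, R/Lo/t/w/e, R/Lo/t/w/c, L/Hi/q/y/e, L/Hi/q/y/c, L/Hi/q/w/e, L/Hi/q/w/c, L/Hi/t/y/e, L/Hi/t/y/c, L/Hi/t/w/e, L/Hi/t/w/c, L/Lo/q/y/e, L/Lo/q/y/c, L/Lo/q/w/e, L/Lo/q/w/c, L/Lo/t/y/e, L/Lo/t/y/c, L/Lo/t/w/e, L/Lo/t/w/c. Columns: hE, hD, kE, kD.
{R/Hi/q/y/e, R/Hi/q/y/c, R/Hi/t/y/e, R/Hi/t/y/c} → row (4,5) (6,3) (1,2) (1,2)
{R/Hi/q/w/e, R/Hi/q/w/c, R/Hi/t/w/e, R/Hi/t/w/c} → row (4,5) (6,3) (7,1) (7,1)
{R/Lo/q/y/e, R/Lo/q/w/e, R/Lo/t/y/e, R/Lo/t/w/e} → row (4,5) (6,3) (7,4) (7,4)
{R/Lo/q/y/c, R/Lo/q/w/c, R/Lo/t/y/c, R/Lo/t/w/c} → row (4,5) (6,3) (1,3) (1,3)
{L/Hi/q/y/e, L/Hi/q/y/c} → row (5,6) (5,6) (1,2) (1,2)
{L/Hi/q/w/e, L/Hi/q/w/c} → row (5,6) (5,6) (7,1) (7,1)
{L/Hi/t/y/e, L/Hi/t/y/c} → row (5,4) (5,4) (1,2) (1,2)
{L/Hi/t/w/e, L/Hi/t/w/c} → row (5,4) (5,4) (7,1) (7,1)
{L/Lo/q/y/e, L/Lo/q/w/e} → row (5,6) (5,6) (7,4) (7,4)
{L/Lo/q/y/c, L/Lo/q/w/c} → row (5,6) (5,6) (1,3) (1,3)
{L/Lo/t/y/e, L/Lo/t/w/e} → row (5,4) (5,4) (7,4) (7,4)
{L/Lo/t/y/c, L/Lo/t/w/c} → row (5,4) (5,4) (1,3) (1,3)
That's 12 distinct rows out of 32 strategies.

12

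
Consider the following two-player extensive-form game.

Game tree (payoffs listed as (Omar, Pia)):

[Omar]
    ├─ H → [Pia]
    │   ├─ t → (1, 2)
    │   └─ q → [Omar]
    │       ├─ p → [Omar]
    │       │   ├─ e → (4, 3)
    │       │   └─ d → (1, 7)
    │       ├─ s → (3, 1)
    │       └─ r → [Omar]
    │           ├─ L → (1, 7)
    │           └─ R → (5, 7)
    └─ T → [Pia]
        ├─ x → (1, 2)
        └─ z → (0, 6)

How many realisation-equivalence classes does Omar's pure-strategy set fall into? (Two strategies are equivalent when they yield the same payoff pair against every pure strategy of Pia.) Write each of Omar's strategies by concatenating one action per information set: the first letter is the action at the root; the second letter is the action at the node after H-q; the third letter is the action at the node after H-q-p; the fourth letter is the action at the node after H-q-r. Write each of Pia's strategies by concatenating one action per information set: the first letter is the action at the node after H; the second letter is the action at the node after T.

5

Omar has 24 pure strategies: HpeL, HpeR, HpdL, HpdR, HseL, HseR, HsdL, HsdR, HreL, HreR, HrdL, HrdR, TpeL, TpeR, TpdL, TpdR, TseL, TseR, TsdL, TsdR, TreL, TreR, TrdL, TrdR. Columns: tx, tz, qx, qz.
{HpeL, HpeR} → row (1,2) (1,2) (4,3) (4,3)
{HpdL, HpdR, HreL, HrdL} → row (1,2) (1,2) (1,7) (1,7)
{HseL, HseR, HsdL, HsdR} → row (1,2) (1,2) (3,1) (3,1)
{HreR, HrdR} → row (1,2) (1,2) (5,7) (5,7)
{TpeL, TpeR, TpdL, TpdR, TseL, TseR, TsdL, TsdR, TreL, TreR, TrdL, TrdR} → row (1,2) (0,6) (1,2) (0,6)
That's 5 distinct rows out of 24 strategies.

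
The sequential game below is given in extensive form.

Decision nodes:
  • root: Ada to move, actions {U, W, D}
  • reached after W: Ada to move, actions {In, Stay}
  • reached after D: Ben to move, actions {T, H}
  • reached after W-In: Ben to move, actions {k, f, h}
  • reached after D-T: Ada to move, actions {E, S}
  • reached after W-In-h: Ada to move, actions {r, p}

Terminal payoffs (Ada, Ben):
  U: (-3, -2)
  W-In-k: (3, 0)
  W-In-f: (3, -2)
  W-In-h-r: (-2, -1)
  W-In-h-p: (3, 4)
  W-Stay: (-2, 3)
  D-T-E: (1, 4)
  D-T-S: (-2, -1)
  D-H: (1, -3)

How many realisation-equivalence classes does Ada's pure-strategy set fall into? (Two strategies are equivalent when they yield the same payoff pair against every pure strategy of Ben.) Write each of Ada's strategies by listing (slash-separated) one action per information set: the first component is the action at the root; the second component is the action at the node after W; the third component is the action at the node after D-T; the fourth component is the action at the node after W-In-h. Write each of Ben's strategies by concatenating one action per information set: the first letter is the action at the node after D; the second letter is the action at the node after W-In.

Ada has 24 pure strategies: U/In/E/r, U/In/E/p, U/In/S/r, U/In/S/p, U/Stay/E/r, U/Stay/E/p, U/Stay/S/r, U/Stay/S/p, W/In/E/r, W/In/E/p, W/In/S/r, W/In/S/p, W/Stay/E/r, W/Stay/E/p, W/Stay/S/r, W/Stay/S/p, D/In/E/r, D/In/E/p, D/In/S/r, D/In/S/p, D/Stay/E/r, D/Stay/E/p, D/Stay/S/r, D/Stay/S/p. Columns: Tk, Tf, Th, Hk, Hf, Hh.
{U/In/E/r, U/In/E/p, U/In/S/r, U/In/S/p, U/Stay/E/r, U/Stay/E/p, U/Stay/S/r, U/Stay/S/p} → row (-3,-2) (-3,-2) (-3,-2) (-3,-2) (-3,-2) (-3,-2)
{W/In/E/r, W/In/S/r} → row (3,0) (3,-2) (-2,-1) (3,0) (3,-2) (-2,-1)
{W/In/E/p, W/In/S/p} → row (3,0) (3,-2) (3,4) (3,0) (3,-2) (3,4)
{W/Stay/E/r, W/Stay/E/p, W/Stay/S/r, W/Stay/S/p} → row (-2,3) (-2,3) (-2,3) (-2,3) (-2,3) (-2,3)
{D/In/E/r, D/In/E/p, D/Stay/E/r, D/Stay/E/p} → row (1,4) (1,4) (1,4) (1,-3) (1,-3) (1,-3)
{D/In/S/r, D/In/S/p, D/Stay/S/r, D/Stay/S/p} → row (-2,-1) (-2,-1) (-2,-1) (1,-3) (1,-3) (1,-3)
That's 6 distinct rows out of 24 strategies.

6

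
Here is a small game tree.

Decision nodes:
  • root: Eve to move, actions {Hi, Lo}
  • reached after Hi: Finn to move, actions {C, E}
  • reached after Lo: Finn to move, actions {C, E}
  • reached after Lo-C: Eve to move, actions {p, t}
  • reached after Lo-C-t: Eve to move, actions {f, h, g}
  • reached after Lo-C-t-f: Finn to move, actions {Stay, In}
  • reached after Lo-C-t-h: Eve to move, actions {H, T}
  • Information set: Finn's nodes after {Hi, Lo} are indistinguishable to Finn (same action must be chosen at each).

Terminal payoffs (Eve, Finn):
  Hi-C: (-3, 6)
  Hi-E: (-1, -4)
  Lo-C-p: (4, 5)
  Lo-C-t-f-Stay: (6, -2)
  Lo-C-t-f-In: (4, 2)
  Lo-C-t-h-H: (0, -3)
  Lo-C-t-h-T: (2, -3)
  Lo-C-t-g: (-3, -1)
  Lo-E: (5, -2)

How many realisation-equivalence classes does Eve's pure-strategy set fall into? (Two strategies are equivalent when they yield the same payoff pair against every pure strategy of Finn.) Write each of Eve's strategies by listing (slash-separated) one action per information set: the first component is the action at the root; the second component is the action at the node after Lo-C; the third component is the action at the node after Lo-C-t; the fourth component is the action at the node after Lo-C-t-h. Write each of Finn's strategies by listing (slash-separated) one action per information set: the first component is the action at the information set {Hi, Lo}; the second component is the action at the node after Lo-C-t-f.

Eve has 24 pure strategies: Hi/p/f/H, Hi/p/f/T, Hi/p/h/H, Hi/p/h/T, Hi/p/g/H, Hi/p/g/T, Hi/t/f/H, Hi/t/f/T, Hi/t/h/H, Hi/t/h/T, Hi/t/g/H, Hi/t/g/T, Lo/p/f/H, Lo/p/f/T, Lo/p/h/H, Lo/p/h/T, Lo/p/g/H, Lo/p/g/T, Lo/t/f/H, Lo/t/f/T, Lo/t/h/H, Lo/t/h/T, Lo/t/g/H, Lo/t/g/T. Columns: C/Stay, C/In, E/Stay, E/In.
{Hi/p/f/H, Hi/p/f/T, Hi/p/h/H, Hi/p/h/T, Hi/p/g/H, Hi/p/g/T, Hi/t/f/H, Hi/t/f/T, Hi/t/h/H, Hi/t/h/T, Hi/t/g/H, Hi/t/g/T} → row (-3,6) (-3,6) (-1,-4) (-1,-4)
{Lo/p/f/H, Lo/p/f/T, Lo/p/h/H, Lo/p/h/T, Lo/p/g/H, Lo/p/g/T} → row (4,5) (4,5) (5,-2) (5,-2)
{Lo/t/f/H, Lo/t/f/T} → row (6,-2) (4,2) (5,-2) (5,-2)
{Lo/t/h/H} → row (0,-3) (0,-3) (5,-2) (5,-2)
{Lo/t/h/T} → row (2,-3) (2,-3) (5,-2) (5,-2)
{Lo/t/g/H, Lo/t/g/T} → row (-3,-1) (-3,-1) (5,-2) (5,-2)
That's 6 distinct rows out of 24 strategies.

6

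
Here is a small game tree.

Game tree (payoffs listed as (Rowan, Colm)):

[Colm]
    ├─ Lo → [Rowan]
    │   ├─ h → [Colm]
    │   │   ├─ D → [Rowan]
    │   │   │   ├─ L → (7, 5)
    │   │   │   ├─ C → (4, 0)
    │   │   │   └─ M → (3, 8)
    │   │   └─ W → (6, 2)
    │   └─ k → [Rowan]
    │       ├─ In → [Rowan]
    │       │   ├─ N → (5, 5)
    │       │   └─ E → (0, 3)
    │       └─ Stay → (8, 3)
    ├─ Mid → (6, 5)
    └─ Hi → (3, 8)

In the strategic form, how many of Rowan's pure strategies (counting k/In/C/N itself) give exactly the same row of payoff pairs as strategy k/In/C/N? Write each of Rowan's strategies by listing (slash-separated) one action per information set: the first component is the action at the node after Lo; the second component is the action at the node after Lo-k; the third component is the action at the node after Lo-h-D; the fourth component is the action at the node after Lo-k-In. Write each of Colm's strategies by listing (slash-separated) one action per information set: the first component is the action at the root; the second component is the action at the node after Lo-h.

3

Row for k/In/C/N (columns Lo/D, Lo/W, Mid/D, Mid/W, Hi/D, Hi/W): (5,5) (5,5) (6,5) (6,5) (3,8) (3,8).
Under k/In/C/N, Rowan's choice at the node after Lo-h-D can never be reached regardless of what Colm does, so varying those choices leaves every outcome unchanged.
Holding the reachable choices fixed and varying the unreachable one freely already gives 3 equivalent strategies.
No other strategy reproduces this row, so those 3 are the full class: k/In/L/N, k/In/C/N, k/In/M/N.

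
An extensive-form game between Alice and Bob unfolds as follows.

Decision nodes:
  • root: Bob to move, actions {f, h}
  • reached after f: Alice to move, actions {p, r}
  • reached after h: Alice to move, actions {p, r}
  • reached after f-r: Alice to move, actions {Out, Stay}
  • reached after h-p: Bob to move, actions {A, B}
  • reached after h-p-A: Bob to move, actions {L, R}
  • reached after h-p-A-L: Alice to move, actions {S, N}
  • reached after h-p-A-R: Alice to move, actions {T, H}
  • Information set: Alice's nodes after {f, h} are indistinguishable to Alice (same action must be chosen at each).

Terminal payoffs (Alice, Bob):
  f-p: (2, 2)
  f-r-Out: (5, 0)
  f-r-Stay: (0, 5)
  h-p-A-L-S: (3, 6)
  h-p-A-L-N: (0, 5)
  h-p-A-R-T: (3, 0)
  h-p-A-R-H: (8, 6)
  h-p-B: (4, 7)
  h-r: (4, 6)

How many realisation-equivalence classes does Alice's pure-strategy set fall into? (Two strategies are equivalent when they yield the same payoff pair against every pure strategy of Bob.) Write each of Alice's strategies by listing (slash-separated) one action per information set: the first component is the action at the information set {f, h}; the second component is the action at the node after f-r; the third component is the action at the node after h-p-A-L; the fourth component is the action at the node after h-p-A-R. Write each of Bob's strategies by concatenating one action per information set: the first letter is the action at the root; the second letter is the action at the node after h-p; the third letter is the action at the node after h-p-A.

6

Alice has 16 pure strategies: p/Out/S/T, p/Out/S/H, p/Out/N/T, p/Out/N/H, p/Stay/S/T, p/Stay/S/H, p/Stay/N/T, p/Stay/N/H, r/Out/S/T, r/Out/S/H, r/Out/N/T, r/Out/N/H, r/Stay/S/T, r/Stay/S/H, r/Stay/N/T, r/Stay/N/H. Columns: fAL, fAR, fBL, fBR, hAL, hAR, hBL, hBR.
{p/Out/S/T, p/Stay/S/T} → row (2,2) (2,2) (2,2) (2,2) (3,6) (3,0) (4,7) (4,7)
{p/Out/S/H, p/Stay/S/H} → row (2,2) (2,2) (2,2) (2,2) (3,6) (8,6) (4,7) (4,7)
{p/Out/N/T, p/Stay/N/T} → row (2,2) (2,2) (2,2) (2,2) (0,5) (3,0) (4,7) (4,7)
{p/Out/N/H, p/Stay/N/H} → row (2,2) (2,2) (2,2) (2,2) (0,5) (8,6) (4,7) (4,7)
{r/Out/S/T, r/Out/S/H, r/Out/N/T, r/Out/N/H} → row (5,0) (5,0) (5,0) (5,0) (4,6) (4,6) (4,6) (4,6)
{r/Stay/S/T, r/Stay/S/H, r/Stay/N/T, r/Stay/N/H} → row (0,5) (0,5) (0,5) (0,5) (4,6) (4,6) (4,6) (4,6)
That's 6 distinct rows out of 16 strategies.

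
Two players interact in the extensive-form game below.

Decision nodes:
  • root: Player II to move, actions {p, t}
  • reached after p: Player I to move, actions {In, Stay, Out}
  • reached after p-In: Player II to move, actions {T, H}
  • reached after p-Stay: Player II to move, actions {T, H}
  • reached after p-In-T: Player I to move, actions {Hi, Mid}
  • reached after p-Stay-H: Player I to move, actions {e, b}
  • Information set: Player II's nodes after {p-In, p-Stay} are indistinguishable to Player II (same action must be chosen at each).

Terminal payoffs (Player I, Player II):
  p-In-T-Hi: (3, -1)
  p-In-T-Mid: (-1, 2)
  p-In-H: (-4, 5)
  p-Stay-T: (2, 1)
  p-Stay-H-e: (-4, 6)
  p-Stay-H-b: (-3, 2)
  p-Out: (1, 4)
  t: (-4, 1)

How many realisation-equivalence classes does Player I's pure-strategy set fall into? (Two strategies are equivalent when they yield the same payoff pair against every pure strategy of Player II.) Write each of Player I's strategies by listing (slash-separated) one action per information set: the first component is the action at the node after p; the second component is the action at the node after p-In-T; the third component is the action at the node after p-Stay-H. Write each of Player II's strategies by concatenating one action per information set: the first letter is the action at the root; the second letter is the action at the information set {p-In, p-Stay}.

5

Player I has 12 pure strategies: In/Hi/e, In/Hi/b, In/Mid/e, In/Mid/b, Stay/Hi/e, Stay/Hi/b, Stay/Mid/e, Stay/Mid/b, Out/Hi/e, Out/Hi/b, Out/Mid/e, Out/Mid/b. Columns: pT, pH, tT, tH.
{In/Hi/e, In/Hi/b} → row (3,-1) (-4,5) (-4,1) (-4,1)
{In/Mid/e, In/Mid/b} → row (-1,2) (-4,5) (-4,1) (-4,1)
{Stay/Hi/e, Stay/Mid/e} → row (2,1) (-4,6) (-4,1) (-4,1)
{Stay/Hi/b, Stay/Mid/b} → row (2,1) (-3,2) (-4,1) (-4,1)
{Out/Hi/e, Out/Hi/b, Out/Mid/e, Out/Mid/b} → row (1,4) (1,4) (-4,1) (-4,1)
That's 5 distinct rows out of 12 strategies.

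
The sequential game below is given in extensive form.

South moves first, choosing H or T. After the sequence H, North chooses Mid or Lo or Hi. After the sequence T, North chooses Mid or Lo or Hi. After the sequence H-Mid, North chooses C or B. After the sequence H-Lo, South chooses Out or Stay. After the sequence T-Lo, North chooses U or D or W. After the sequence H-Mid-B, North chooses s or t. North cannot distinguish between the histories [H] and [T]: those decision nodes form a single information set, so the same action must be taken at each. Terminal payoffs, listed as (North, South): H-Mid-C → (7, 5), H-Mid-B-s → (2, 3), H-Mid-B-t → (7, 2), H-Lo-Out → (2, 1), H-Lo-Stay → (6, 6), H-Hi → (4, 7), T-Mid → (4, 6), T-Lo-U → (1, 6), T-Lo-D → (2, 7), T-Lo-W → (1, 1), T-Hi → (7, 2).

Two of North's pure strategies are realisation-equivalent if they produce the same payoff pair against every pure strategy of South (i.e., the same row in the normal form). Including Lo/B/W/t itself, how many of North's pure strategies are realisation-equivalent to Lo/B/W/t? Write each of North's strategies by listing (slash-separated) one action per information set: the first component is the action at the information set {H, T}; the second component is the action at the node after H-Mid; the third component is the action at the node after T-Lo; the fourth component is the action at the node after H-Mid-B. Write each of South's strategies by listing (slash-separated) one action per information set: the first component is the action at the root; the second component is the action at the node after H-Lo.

4

Row for Lo/B/W/t (columns H/Out, H/Stay, T/Out, T/Stay): (2,1) (6,6) (1,1) (1,1).
Under Lo/B/W/t, North's choice at the node after H-Mid and at the node after H-Mid-B can never be reached regardless of what South does, so varying those choices leaves every outcome unchanged.
Holding the reachable choices fixed and varying the unreachable ones freely already gives 2 × 2 = 4 equivalent strategies.
No other strategy reproduces this row, so those 4 are the full class: Lo/C/W/s, Lo/C/W/t, Lo/B/W/s, Lo/B/W/t.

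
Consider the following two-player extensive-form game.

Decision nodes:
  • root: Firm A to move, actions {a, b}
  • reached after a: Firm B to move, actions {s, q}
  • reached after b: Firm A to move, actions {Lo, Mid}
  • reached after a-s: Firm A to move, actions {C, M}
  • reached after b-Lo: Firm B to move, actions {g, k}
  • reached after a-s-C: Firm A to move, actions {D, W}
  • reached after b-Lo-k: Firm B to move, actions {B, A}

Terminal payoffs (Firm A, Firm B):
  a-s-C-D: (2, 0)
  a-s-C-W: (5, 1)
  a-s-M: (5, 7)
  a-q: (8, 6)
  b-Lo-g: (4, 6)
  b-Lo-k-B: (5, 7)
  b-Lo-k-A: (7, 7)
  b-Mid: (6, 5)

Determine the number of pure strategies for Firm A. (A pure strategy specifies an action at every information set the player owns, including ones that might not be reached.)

16

Firm A owns the root with actions {a, b} — two choices.
Firm A owns the node after b with actions {Lo, Mid} — two choices.
Firm A owns the node after a-s with actions {C, M} — two choices.
Firm A owns the node after a-s-C with actions {D, W} — two choices.
A pure strategy fixes one action at each information set independently, so the count is the product 2 × 2 × 2 × 2 = 16.
(For reference, Firm B has 8 pure strategies, giving a 16×8 normal-form matrix.)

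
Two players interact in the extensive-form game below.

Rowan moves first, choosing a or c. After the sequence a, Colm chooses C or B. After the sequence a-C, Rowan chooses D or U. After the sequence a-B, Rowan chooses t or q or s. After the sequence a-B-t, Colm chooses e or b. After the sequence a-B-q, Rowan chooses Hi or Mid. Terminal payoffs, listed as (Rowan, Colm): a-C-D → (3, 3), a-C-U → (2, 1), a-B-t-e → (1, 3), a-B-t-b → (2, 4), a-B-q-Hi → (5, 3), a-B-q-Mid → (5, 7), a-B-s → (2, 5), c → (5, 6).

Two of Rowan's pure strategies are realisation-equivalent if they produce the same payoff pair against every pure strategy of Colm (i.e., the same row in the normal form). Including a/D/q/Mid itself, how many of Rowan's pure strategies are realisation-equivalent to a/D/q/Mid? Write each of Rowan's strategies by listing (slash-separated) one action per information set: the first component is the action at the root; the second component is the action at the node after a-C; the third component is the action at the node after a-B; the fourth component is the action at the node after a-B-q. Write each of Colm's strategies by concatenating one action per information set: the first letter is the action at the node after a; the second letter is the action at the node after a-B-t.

Row for a/D/q/Mid (columns Ce, Cb, Be, Bb): (3,3) (3,3) (5,7) (5,7).
Every one of Rowan's information sets is on the play path for some reply by Colm when Rowan follows a/D/q/Mid.
Changing the action at any of them therefore changes at least one column, so only a/D/q/Mid itself gives this row.

1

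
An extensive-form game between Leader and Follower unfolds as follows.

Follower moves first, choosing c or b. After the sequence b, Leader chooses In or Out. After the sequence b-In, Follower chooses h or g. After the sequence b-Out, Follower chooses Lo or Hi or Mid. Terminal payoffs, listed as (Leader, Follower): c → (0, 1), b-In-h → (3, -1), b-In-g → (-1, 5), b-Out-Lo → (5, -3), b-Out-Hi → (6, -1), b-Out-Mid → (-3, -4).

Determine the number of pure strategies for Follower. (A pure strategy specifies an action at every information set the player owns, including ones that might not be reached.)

12

Follower owns the root with actions {c, b} — two choices.
Follower owns the node after b-In with actions {h, g} — two choices.
Follower owns the node after b-Out with actions {Lo, Hi, Mid} — three choices.
A pure strategy fixes one action at each information set independently, so the count is the product 2 × 2 × 3 = 12.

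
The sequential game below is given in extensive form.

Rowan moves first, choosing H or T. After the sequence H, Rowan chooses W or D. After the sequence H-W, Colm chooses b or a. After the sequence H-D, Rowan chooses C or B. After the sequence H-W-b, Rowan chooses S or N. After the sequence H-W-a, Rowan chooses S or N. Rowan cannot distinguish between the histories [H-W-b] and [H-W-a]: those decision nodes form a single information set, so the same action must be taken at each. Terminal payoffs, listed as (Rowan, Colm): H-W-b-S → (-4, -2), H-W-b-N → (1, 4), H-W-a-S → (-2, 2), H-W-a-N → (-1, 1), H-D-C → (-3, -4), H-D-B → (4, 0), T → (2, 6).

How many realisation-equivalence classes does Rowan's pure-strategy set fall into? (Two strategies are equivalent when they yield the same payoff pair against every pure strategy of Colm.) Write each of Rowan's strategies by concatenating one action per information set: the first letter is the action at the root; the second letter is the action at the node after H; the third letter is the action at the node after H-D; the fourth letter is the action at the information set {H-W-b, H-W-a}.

5

Rowan has 16 pure strategies: HWCS, HWCN, HWBS, HWBN, HDCS, HDCN, HDBS, HDBN, TWCS, TWCN, TWBS, TWBN, TDCS, TDCN, TDBS, TDBN. Columns: b, a.
{HWCS, HWBS} → row (-4,-2) (-2,2)
{HWCN, HWBN} → row (1,4) (-1,1)
{HDCS, HDCN} → row (-3,-4) (-3,-4)
{HDBS, HDBN} → row (4,0) (4,0)
{TWCS, TWCN, TWBS, TWBN, TDCS, TDCN, TDBS, TDBN} → row (2,6) (2,6)
That's 5 distinct rows out of 16 strategies.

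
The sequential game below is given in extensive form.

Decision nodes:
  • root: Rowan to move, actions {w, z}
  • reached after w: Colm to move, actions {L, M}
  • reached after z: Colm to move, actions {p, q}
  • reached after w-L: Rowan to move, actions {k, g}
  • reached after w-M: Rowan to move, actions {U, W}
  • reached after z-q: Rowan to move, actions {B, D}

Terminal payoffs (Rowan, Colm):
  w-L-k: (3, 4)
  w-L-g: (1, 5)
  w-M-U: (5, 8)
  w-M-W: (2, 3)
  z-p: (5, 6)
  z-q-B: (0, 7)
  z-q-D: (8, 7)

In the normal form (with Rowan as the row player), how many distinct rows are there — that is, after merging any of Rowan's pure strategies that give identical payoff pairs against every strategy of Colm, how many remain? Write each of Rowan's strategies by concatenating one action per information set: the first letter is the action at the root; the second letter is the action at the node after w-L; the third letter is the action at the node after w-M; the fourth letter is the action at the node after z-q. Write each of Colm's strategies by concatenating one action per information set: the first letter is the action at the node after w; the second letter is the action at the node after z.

Rowan has 16 pure strategies: wkUB, wkUD, wkWB, wkWD, wgUB, wgUD, wgWB, wgWD, zkUB, zkUD, zkWB, zkWD, zgUB, zgUD, zgWB, zgWD. Columns: Lp, Lq, Mp, Mq.
{wkUB, wkUD} → row (3,4) (3,4) (5,8) (5,8)
{wkWB, wkWD} → row (3,4) (3,4) (2,3) (2,3)
{wgUB, wgUD} → row (1,5) (1,5) (5,8) (5,8)
{wgWB, wgWD} → row (1,5) (1,5) (2,3) (2,3)
{zkUB, zkWB, zgUB, zgWB} → row (5,6) (0,7) (5,6) (0,7)
{zkUD, zkWD, zgUD, zgWD} → row (5,6) (8,7) (5,6) (8,7)
That's 6 distinct rows out of 16 strategies.

6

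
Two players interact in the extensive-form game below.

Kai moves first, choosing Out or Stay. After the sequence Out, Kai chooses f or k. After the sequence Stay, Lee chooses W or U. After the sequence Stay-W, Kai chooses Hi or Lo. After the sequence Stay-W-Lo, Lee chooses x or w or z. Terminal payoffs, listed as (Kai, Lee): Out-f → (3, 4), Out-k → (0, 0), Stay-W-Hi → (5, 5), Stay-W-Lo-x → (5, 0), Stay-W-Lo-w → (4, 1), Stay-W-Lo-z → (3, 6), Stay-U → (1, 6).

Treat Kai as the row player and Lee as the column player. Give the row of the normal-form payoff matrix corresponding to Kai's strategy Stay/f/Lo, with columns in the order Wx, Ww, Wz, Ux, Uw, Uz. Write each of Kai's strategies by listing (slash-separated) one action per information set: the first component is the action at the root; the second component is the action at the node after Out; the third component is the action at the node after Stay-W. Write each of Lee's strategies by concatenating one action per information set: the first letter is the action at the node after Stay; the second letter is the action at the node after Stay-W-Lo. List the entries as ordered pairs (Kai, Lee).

vs Wx: Kai plays Stay → Lee plays W at [Stay] → Kai plays Lo at [Stay-W] → Lee plays x at [Stay-W-Lo] → (5, 0)
vs Ww: Kai plays Stay → Lee plays W at [Stay] → Kai plays Lo at [Stay-W] → Lee plays w at [Stay-W-Lo] → (4, 1)
vs Wz: Kai plays Stay → Lee plays W at [Stay] → Kai plays Lo at [Stay-W] → Lee plays z at [Stay-W-Lo] → (3, 6)
vs Ux: Kai plays Stay → Lee plays U at [Stay] → (1, 6)
vs Uw: Kai plays Stay → Lee plays U at [Stay] → (1, 6)
vs Uz: Kai plays Stay → Lee plays U at [Stay] → (1, 6)

(5,0) (4,1) (3,6) (1,6) (1,6) (1,6)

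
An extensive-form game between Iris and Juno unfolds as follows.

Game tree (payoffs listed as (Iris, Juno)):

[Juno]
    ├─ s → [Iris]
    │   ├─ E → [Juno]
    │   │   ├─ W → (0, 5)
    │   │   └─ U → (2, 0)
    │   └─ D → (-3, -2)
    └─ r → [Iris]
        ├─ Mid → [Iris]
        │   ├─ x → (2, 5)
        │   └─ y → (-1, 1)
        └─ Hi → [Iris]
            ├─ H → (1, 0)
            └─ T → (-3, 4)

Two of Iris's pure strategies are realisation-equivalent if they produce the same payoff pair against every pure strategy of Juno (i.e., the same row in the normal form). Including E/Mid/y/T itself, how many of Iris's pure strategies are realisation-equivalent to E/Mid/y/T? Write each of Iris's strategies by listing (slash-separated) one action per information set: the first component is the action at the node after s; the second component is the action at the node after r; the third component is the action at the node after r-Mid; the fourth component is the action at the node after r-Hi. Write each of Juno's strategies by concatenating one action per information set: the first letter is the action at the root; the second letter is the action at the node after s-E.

2

Row for E/Mid/y/T (columns sW, sU, rW, rU): (0,5) (2,0) (-1,1) (-1,1).
Under E/Mid/y/T, Iris's choice at the node after r-Hi can never be reached regardless of what Juno does, so varying those choices leaves every outcome unchanged.
Holding the reachable choices fixed and varying the unreachable one freely already gives 2 equivalent strategies.
No other strategy reproduces this row, so those 2 are the full class: E/Mid/y/H, E/Mid/y/T.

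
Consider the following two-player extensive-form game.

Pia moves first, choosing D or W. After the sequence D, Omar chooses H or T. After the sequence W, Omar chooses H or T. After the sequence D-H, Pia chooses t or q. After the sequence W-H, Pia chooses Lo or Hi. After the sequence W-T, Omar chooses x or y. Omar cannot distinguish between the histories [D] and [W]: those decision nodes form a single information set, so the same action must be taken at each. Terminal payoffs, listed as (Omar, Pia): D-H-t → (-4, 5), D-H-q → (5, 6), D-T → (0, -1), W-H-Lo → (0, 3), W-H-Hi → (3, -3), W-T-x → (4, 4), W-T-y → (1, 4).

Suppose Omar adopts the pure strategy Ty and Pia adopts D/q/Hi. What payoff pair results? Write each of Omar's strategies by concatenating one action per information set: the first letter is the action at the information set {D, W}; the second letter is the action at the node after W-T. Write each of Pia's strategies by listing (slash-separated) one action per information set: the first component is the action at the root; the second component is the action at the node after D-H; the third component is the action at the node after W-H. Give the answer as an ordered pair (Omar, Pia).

(0, -1)

Trace the play path from the root:
  Pia plays D
  Omar plays T at [D]
→ terminal payoff (0, -1).
(Omar's choice at the node after W-T is never reached on this path, so it doesn't affect the outcome.)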